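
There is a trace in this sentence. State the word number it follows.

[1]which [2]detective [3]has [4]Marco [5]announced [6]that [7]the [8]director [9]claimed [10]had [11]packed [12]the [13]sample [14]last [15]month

The displaced element is "which detective" (word 2).
It is linked across 2 clause boundaries (that → Ø).
It functions as the subject of "packed", so the gap sits immediately after word 9 ("claimed").
Base order: Marco has announced that the director claimed that which detective had packed the sample last month.

9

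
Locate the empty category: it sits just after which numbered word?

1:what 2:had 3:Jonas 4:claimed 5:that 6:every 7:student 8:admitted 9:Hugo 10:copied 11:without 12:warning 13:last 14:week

The displaced element is "what" (word 1).
It is linked across 2 clause boundaries (that → Ø).
It functions as the direct object of "copied", so the gap sits immediately after word 10 ("copied").
Base order: Jonas had claimed that every student admitted Hugo copied what without warning last week.

10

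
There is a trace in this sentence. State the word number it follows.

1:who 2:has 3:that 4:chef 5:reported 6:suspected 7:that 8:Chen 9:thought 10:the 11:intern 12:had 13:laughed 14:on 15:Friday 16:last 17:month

The displaced element is "who" (word 1).
It is linked across 1 clause boundary (Ø).
It functions as the subject of "suspected", so the gap sits immediately after word 5 ("reported").
Base order: That chef has reported who suspected that Chen thought the intern had laughed on Friday last month.

5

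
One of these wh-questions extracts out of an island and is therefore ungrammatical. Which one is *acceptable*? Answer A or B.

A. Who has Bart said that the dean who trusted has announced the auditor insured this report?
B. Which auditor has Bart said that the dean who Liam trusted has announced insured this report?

In A, the wh-phrase is extracted from inside a complex-NP island (relative clause) (introduced by "who"), which blocks movement.
In B, the extraction path crosses only that-complement boundaries, which are transparent.
So B is grammatical.

B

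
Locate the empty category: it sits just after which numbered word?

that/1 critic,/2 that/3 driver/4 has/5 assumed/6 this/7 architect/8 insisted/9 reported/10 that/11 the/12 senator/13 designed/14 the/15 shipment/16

9

The displaced element is "that critic" (word 2).
It is linked across 2 clause boundaries (Ø → Ø).
It functions as the subject of "reported", so the gap sits immediately after word 9 ("insisted").
Base order: That driver has assumed this architect insisted that critic reported that the senator designed the shipment.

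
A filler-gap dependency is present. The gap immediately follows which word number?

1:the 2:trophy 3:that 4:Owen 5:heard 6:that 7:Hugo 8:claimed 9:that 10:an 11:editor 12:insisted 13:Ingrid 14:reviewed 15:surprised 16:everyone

14

The displaced element is "the trophy" (word 2).
It is linked across 3 clause boundaries (that → that → Ø).
It functions as the direct object of "reviewed", so the gap sits immediately after word 14 ("reviewed").
Base order: Owen heard that Hugo claimed that an editor insisted Ingrid reviewed the trophy.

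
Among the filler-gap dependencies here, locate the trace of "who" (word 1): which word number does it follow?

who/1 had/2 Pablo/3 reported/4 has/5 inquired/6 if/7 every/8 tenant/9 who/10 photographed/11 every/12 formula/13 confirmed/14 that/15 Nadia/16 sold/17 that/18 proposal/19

4

The displaced element is "who" (word 1).
It is linked across 1 clause boundary (Ø).
It functions as the subject of "inquired", so the gap sits immediately after word 4 ("reported").
Base order: Pablo had reported that who has inquired if every tenant who photographed every formula confirmed that Nadia sold that proposal.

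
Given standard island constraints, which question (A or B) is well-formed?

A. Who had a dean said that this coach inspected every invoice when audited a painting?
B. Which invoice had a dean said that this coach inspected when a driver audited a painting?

In A, the wh-phrase is extracted from inside an adjunct island (introduced by "when"), which blocks movement.
In B, the extraction path crosses only that-complement boundaries, which are transparent.
So B is grammatical.

B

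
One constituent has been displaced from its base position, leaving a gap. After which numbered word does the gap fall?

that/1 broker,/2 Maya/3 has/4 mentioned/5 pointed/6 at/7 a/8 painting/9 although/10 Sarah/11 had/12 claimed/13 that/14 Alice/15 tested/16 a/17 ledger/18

The displaced element is "that broker" (word 2).
It is linked across 1 clause boundary (Ø).
It functions as the subject of "pointed", so the gap sits immediately after word 5 ("mentioned").
Base order: Maya has mentioned that broker pointed at a painting although Sarah had claimed that Alice tested a ledger.

5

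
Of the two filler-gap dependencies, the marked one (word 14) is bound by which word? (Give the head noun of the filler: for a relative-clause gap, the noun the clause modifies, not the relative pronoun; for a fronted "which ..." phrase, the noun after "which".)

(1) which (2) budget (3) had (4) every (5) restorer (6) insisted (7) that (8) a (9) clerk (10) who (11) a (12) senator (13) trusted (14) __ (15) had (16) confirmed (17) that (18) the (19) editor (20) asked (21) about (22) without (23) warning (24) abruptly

The marked gap is inside the relative clause, the direct object of "trusted".
Its filler is the head noun "clerk" (via "who"), at word 9.
(The other dependency links word 2 to a gap after word 21.)

9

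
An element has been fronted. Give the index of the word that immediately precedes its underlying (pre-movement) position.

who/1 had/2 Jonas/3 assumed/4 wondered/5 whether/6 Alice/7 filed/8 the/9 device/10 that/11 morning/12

The displaced element is "who" (word 1).
It is linked across 1 clause boundary (Ø).
It functions as the subject of "wondered", so the gap sits immediately after word 4 ("assumed").
Base order: Jonas had assumed that who wondered whether Alice filed the device that morning.

4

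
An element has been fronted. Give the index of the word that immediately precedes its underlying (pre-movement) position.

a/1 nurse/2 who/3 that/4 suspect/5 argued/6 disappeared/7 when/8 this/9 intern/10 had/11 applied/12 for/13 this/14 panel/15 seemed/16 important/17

The displaced element is "a nurse" (word 2).
It is linked across 1 clause boundary (Ø).
It functions as the subject of "disappeared", so the gap sits immediately after word 6 ("argued").
Base order: That suspect argued that a nurse disappeared when this intern had applied for this panel.

6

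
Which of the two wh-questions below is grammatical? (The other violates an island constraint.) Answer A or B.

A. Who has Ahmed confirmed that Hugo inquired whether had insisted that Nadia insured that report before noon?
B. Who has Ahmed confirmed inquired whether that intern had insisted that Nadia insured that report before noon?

In A, the wh-phrase is extracted from inside a wh-island (introduced by "whether"), which blocks movement.
In B, the extraction path crosses only that-complement boundaries, which are transparent.
So B is grammatical.

B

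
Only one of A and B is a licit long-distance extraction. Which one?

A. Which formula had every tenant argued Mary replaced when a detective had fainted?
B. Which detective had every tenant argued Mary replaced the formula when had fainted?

A

In B, the wh-phrase is extracted from inside an adjunct island (introduced by "when"), which blocks movement.
In A, the extraction path crosses only that-complement boundaries, which are transparent.
So A is grammatical.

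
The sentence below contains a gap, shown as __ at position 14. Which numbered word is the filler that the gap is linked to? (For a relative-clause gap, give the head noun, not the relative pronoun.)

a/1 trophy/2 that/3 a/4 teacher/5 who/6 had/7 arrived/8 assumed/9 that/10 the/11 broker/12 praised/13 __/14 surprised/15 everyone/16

The gap at 14 is the object of "praised", inside a relative clause.
The relative pronoun is "that" (word 3); it is bound by the head noun immediately before it.
Its filler is the head noun "trophy", at word 2.

2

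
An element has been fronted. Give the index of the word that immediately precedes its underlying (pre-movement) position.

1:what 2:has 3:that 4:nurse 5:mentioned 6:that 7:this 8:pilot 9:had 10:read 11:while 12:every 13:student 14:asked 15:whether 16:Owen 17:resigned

10

The displaced element is "what" (word 1).
It is linked across 1 clause boundary (that).
It functions as the direct object of "read", so the gap sits immediately after word 10 ("read").
Base order: That nurse has mentioned that this pilot had read what while every student asked whether Owen resigned.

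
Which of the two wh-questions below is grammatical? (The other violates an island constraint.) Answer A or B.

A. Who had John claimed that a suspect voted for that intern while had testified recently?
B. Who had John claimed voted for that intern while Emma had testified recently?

B

In A, the wh-phrase is extracted from inside an adjunct island (introduced by "while"), which blocks movement.
In B, the extraction path crosses only that-complement boundaries, which are transparent.
So B is grammatical.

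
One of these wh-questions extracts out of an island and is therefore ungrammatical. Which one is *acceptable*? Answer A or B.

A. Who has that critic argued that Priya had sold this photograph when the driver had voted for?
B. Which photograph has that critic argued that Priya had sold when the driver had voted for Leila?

In A, the wh-phrase is extracted from inside an adjunct island (introduced by "when"), which blocks movement.
In B, the extraction path crosses only that-complement boundaries, which are transparent.
So B is grammatical.

B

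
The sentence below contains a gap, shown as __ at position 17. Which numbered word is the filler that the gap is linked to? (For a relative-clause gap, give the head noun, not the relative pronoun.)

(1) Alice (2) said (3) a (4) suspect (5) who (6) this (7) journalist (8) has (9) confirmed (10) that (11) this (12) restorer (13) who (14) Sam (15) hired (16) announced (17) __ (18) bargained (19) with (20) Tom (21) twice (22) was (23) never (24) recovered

The gap at 17 is the subject of "bargained", inside a relative clause.
The relative pronoun is "who" (word 5); it is bound by the head noun immediately before it.
Its filler is the head noun "suspect", at word 4.

4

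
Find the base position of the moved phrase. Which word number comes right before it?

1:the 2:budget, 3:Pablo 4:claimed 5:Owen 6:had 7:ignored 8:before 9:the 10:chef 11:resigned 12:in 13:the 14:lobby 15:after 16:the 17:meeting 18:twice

The displaced element is "the budget" (word 2).
It is linked across 1 clause boundary (Ø).
It functions as the direct object of "ignored", so the gap sits immediately after word 7 ("ignored").
Base order: Pablo claimed Owen had ignored the budget before the chef resigned in the lobby after the meeting twice.

7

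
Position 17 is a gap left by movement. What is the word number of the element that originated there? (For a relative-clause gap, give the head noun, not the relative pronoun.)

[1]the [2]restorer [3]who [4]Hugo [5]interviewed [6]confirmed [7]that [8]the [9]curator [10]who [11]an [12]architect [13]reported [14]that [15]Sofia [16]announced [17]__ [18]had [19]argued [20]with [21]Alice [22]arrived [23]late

The gap at 17 is the subject of "argued", inside a relative clause.
The relative pronoun is "who" (word 10); it is bound by the head noun immediately before it.
Its filler is the head noun "curator", at word 9.

9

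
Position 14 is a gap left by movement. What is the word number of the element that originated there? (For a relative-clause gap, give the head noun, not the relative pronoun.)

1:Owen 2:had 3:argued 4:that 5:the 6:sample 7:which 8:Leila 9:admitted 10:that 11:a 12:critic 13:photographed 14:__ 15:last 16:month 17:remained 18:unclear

The gap at 14 is the object of "photographed", inside a relative clause.
The relative pronoun is "which" (word 7); it is bound by the head noun immediately before it.
Its filler is the head noun "sample", at word 6.

6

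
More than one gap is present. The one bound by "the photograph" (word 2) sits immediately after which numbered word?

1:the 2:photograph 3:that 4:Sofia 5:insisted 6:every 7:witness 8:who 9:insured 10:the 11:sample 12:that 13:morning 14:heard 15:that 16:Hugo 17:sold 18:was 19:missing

The displaced element is "the photograph" (word 2).
It is linked across 2 clause boundaries (Ø → that).
It functions as the direct object of "sold", so the gap sits immediately after word 17 ("sold").
Base order: Sofia insisted every witness who insured the sample that morning heard that Hugo sold the photograph.

17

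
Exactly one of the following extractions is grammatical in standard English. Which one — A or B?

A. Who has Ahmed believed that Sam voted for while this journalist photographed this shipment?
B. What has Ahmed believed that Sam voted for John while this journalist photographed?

A

In B, the wh-phrase is extracted from inside an adjunct island (introduced by "while"), which blocks movement.
In A, the extraction path crosses only that-complement boundaries, which are transparent.
So A is grammatical.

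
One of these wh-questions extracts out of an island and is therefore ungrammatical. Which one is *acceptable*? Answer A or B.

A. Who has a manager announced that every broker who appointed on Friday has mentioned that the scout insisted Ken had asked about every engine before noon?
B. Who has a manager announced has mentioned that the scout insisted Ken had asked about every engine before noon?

B

In A, the wh-phrase is extracted from inside a complex-NP island (relative clause) (introduced by "who"), which blocks movement.
In B, the extraction path crosses only that-complement boundaries, which are transparent.
So B is grammatical.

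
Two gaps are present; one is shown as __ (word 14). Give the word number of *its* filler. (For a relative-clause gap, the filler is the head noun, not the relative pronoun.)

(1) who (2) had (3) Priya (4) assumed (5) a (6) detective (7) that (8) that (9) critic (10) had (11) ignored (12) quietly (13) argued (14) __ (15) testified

The marked gap is the subject of "testified".
Its filler is the fronted wh-phrase "who", at word 1.
(The other dependency links word 6 to a gap after word 11.)

1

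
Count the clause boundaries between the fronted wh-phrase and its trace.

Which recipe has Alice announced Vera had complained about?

"which recipe" is extracted from the PP object of "complained".
Boundaries crossed, outermost first: [Ø] — 1 in total.

1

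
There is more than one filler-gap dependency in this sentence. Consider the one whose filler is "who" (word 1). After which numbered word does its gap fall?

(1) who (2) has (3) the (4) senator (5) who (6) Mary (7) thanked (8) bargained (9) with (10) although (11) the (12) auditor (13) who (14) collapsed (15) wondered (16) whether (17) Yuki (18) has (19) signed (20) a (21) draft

The displaced element is "who" (word 1).
It functions as the object of the preposition "with" of "bargained", so the gap sits immediately after word 9 ("with").
Base order: The senator who Mary thanked has bargained with who although the auditor who collapsed wondered whether Yuki has signed a draft.

9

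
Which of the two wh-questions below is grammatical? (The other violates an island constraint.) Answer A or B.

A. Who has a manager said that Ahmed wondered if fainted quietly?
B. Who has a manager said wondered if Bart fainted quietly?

In A, the wh-phrase is extracted from inside a wh-island (introduced by "if"), which blocks movement.
In B, the extraction path crosses only that-complement boundaries, which are transparent.
So B is grammatical.

B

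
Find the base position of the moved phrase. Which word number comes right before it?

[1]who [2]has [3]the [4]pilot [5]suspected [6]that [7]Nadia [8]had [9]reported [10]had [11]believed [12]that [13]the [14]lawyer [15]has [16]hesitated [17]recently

9

The displaced element is "who" (word 1).
It is linked across 2 clause boundaries (that → Ø).
It functions as the subject of "believed", so the gap sits immediately after word 9 ("reported").
Base order: The pilot has suspected that Nadia had reported that who had believed that the lawyer has hesitated recently.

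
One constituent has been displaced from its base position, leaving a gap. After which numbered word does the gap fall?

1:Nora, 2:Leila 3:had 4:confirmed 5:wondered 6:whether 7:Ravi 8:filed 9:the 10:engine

4

The displaced element is "Nora" (word 1).
It is linked across 1 clause boundary (Ø).
It functions as the subject of "wondered", so the gap sits immediately after word 4 ("confirmed").
Base order: Leila had confirmed that Nora wondered whether Ravi filed the engine.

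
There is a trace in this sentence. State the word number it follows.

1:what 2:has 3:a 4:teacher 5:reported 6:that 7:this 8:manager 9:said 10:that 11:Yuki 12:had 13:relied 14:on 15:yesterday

The displaced element is "what" (word 1).
It is linked across 2 clause boundaries (that → that).
It functions as the object of the preposition "on" of "relied", so the gap sits immediately after word 14 ("on").
Base order: A teacher has reported that this manager said that Yuki had relied on what yesterday.

14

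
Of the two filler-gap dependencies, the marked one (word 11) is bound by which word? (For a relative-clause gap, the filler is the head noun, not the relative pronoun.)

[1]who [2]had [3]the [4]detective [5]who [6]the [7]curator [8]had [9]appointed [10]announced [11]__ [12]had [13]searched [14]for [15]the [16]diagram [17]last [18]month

The marked gap is the subject of "searched".
Its filler is the fronted wh-phrase "who", at word 1.
(The other dependency links word 4 to a gap after word 9.)

1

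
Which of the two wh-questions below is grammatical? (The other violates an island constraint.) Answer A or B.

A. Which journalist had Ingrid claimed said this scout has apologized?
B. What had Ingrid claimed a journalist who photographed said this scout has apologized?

In B, the wh-phrase is extracted from inside a complex-NP island (relative clause) (introduced by "who"), which blocks movement.
In A, the extraction path crosses only that-complement boundaries, which are transparent.
So A is grammatical.

A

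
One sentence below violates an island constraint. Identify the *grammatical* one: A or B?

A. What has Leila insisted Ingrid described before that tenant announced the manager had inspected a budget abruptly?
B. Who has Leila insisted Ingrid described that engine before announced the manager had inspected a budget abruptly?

A

In B, the wh-phrase is extracted from inside an adjunct island (introduced by "before"), which blocks movement.
In A, the extraction path crosses only that-complement boundaries, which are transparent.
So A is grammatical.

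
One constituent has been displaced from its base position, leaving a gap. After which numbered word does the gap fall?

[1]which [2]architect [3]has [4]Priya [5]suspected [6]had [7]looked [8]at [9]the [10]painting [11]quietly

5

The displaced element is "which architect" (word 2).
It is linked across 1 clause boundary (Ø).
It functions as the subject of "looked", so the gap sits immediately after word 5 ("suspected").
Base order: Priya has suspected that which architect had looked at the painting quietly.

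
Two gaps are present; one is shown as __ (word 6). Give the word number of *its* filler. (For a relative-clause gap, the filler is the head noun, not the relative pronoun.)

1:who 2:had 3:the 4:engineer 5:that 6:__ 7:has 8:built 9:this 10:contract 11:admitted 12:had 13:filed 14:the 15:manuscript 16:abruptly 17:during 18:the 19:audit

4

The marked gap is inside the relative clause, the subject of "built".
Its filler is the head noun "engineer" (via "that"), at word 4.
(The other dependency links word 1 to a gap after word 11.)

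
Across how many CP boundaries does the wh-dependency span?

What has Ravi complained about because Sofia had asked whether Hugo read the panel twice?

"what" originates inside the matrix clause — no clause boundary is crossed.

0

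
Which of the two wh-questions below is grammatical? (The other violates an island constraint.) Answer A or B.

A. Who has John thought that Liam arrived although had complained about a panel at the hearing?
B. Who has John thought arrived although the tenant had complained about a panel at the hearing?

In A, the wh-phrase is extracted from inside an adjunct island (introduced by "although"), which blocks movement.
In B, the extraction path crosses only that-complement boundaries, which are transparent.
So B is grammatical.

B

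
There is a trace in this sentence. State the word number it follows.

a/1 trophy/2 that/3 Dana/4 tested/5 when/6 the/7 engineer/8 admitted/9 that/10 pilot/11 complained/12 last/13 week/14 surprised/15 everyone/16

5

The displaced element is "a trophy" (word 2).
It functions as the direct object of "tested", so the gap sits immediately after word 5 ("tested").
Base order: Dana tested a trophy when the engineer admitted that pilot complained last week.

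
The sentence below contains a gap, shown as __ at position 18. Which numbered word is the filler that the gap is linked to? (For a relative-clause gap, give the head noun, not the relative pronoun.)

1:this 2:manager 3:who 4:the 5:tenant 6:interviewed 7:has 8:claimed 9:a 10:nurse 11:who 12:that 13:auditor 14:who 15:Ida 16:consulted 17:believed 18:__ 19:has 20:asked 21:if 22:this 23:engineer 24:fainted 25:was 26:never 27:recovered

The gap at 18 is the subject of "asked", inside a relative clause.
The relative pronoun is "who" (word 11); it is bound by the head noun immediately before it.
Its filler is the head noun "nurse", at word 10.

10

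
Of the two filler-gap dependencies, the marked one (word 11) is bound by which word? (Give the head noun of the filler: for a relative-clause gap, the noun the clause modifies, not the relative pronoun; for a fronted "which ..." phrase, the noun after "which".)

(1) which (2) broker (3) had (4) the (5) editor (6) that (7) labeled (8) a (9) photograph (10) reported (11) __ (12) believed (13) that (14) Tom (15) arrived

The marked gap is the subject of "believed".
Its filler is the fronted wh-phrase "which broker", at word 2.
(The other dependency links word 5 to a gap after word 6.)

2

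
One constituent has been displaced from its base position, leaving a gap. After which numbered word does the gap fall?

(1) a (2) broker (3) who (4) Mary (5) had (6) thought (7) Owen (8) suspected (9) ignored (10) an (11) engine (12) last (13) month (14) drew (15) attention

The displaced element is "a broker" (word 2).
It is linked across 2 clause boundaries (Ø → Ø).
It functions as the subject of "ignored", so the gap sits immediately after word 8 ("suspected").
Base order: Mary had thought Owen suspected that a broker ignored an engine last month.

8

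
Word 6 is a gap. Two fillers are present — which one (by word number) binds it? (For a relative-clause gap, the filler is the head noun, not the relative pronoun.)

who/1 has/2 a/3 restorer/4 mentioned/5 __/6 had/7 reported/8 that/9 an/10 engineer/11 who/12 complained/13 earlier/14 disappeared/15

1

The marked gap is the subject of "reported".
Its filler is the fronted wh-phrase "who", at word 1.
(The other dependency links word 11 to a gap after word 12.)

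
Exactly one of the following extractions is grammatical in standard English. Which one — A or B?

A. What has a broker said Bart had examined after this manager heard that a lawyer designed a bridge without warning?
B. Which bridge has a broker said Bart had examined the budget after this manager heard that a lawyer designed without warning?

A

In B, the wh-phrase is extracted from inside an adjunct island (introduced by "after"), which blocks movement.
In A, the extraction path crosses only that-complement boundaries, which are transparent.
So A is grammatical.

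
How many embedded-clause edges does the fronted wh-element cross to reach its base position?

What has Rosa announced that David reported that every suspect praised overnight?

"what" is extracted from the object of "praised".
Boundaries crossed, outermost first: [that], [that] — 2 in total.

2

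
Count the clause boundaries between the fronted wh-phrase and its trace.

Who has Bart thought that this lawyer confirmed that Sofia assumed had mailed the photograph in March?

"who" is extracted from the subject of "mailed".
Boundaries crossed, outermost first: [that], [that], [Ø] — 3 in total.

3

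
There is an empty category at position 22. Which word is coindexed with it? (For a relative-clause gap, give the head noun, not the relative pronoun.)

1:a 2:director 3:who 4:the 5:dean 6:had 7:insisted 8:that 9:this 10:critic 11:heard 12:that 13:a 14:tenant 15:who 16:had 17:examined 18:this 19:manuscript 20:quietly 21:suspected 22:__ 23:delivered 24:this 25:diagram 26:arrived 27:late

The gap at 22 is the subject of "delivered", inside a relative clause.
The relative pronoun is "who" (word 3); it is bound by the head noun immediately before it.
Its filler is the head noun "director", at word 2.

2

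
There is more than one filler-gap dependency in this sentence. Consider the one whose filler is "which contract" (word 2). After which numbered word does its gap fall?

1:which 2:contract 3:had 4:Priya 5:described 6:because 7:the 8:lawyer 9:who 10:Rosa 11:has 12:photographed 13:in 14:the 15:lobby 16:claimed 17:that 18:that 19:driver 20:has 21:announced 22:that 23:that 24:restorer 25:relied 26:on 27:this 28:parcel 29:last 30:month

5

The displaced element is "which contract" (word 2).
It functions as the direct object of "described", so the gap sits immediately after word 5 ("described").
Base order: Priya had described which contract because the lawyer who Rosa has photographed in the lobby claimed that that driver has announced that that restorer relied on this parcel last month.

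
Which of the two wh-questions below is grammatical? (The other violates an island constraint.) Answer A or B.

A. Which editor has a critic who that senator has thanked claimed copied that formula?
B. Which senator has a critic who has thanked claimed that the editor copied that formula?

A

In B, the wh-phrase is extracted from inside a complex-NP island (relative clause) (introduced by "who"), which blocks movement.
In A, the extraction path crosses only that-complement boundaries, which are transparent.
So A is grammatical.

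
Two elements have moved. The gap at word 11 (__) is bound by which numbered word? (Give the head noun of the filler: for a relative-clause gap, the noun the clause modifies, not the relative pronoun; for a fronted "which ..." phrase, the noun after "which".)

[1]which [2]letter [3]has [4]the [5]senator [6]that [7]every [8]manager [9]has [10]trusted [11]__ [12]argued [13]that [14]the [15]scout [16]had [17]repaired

The marked gap is inside the relative clause, the direct object of "trusted".
Its filler is the head noun "senator" (via "that"), at word 5.
(The other dependency links word 2 to a gap after word 17.)

5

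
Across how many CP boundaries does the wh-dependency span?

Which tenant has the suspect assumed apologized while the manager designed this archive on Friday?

"which tenant" is extracted from the subject of "apologized".
Boundaries crossed, outermost first: [Ø] — 1 in total.

1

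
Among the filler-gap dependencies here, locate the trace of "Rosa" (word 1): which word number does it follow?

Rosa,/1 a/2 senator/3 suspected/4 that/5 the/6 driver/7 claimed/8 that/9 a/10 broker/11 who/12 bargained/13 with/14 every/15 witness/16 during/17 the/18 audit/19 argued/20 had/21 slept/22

The displaced element is "Rosa" (word 1).
It is linked across 3 clause boundaries (that → that → Ø).
It functions as the subject of "slept", so the gap sits immediately after word 20 ("argued").
Base order: A senator suspected that the driver claimed that a broker who bargained with every witness during the audit argued that Rosa had slept.

20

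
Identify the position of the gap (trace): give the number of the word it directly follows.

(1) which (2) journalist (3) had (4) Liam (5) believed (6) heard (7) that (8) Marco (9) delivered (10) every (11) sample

5

The displaced element is "which journalist" (word 2).
It is linked across 1 clause boundary (Ø).
It functions as the subject of "heard", so the gap sits immediately after word 5 ("believed").
Base order: Liam had believed that which journalist heard that Marco delivered every sample.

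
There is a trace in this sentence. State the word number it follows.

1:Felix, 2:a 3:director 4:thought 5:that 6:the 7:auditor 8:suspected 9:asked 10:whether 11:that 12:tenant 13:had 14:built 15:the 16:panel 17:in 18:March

The displaced element is "Felix" (word 1).
It is linked across 2 clause boundaries (that → Ø).
It functions as the subject of "asked", so the gap sits immediately after word 8 ("suspected").
Base order: A director thought that the auditor suspected that Felix asked whether that tenant had built the panel in March.

8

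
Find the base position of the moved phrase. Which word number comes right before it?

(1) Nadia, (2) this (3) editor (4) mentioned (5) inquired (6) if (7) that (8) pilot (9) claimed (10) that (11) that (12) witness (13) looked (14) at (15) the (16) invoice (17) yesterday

The displaced element is "Nadia" (word 1).
It is linked across 1 clause boundary (Ø).
It functions as the subject of "inquired", so the gap sits immediately after word 4 ("mentioned").
Base order: This editor mentioned that Nadia inquired if that pilot claimed that that witness looked at the invoice yesterday.

4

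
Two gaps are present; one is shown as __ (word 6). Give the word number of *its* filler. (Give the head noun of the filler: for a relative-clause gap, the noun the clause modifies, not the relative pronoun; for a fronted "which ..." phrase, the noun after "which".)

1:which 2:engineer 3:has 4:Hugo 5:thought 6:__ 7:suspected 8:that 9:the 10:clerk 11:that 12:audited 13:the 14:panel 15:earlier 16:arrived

The marked gap is the subject of "suspected".
Its filler is the fronted wh-phrase "which engineer", at word 2.
(The other dependency links word 10 to a gap after word 11.)

2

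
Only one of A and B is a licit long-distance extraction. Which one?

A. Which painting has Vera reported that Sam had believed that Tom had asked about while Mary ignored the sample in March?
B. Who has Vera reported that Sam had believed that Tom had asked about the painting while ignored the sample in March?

In B, the wh-phrase is extracted from inside an adjunct island (introduced by "while"), which blocks movement.
In A, the extraction path crosses only that-complement boundaries, which are transparent.
So A is grammatical.

A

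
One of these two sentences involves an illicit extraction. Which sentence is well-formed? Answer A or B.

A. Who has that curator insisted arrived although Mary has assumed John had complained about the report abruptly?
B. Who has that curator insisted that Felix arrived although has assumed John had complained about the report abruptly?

A

In B, the wh-phrase is extracted from inside an adjunct island (introduced by "although"), which blocks movement.
In A, the extraction path crosses only that-complement boundaries, which are transparent.
So A is grammatical.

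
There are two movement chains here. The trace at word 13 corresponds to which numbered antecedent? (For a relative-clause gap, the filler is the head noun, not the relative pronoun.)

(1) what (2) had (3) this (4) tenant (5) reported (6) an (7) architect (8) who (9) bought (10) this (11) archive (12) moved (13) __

1

The marked gap is the direct object of "moved".
Its filler is the fronted wh-phrase "what", at word 1.
(The other dependency links word 7 to a gap after word 8.)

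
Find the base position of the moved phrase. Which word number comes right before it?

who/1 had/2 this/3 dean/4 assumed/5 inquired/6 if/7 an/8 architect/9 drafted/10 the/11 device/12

5

The displaced element is "who" (word 1).
It is linked across 1 clause boundary (Ø).
It functions as the subject of "inquired", so the gap sits immediately after word 5 ("assumed").
Base order: This dean had assumed that who inquired if an architect drafted the device.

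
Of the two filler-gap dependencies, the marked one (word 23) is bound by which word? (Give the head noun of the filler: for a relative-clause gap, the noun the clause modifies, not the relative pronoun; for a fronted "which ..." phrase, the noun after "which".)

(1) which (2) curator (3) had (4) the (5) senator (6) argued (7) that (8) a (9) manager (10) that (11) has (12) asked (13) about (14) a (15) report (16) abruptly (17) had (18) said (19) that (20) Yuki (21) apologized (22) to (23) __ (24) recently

The marked gap is the object of the preposition "to" of "apologized".
Its filler is the fronted wh-phrase "which curator", at word 2.
(The other dependency links word 9 to a gap after word 10.)

2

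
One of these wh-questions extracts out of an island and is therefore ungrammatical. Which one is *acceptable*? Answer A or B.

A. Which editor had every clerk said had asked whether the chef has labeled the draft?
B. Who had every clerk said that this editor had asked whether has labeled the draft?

A

In B, the wh-phrase is extracted from inside a wh-island (introduced by "whether"), which blocks movement.
In A, the extraction path crosses only that-complement boundaries, which are transparent.
So A is grammatical.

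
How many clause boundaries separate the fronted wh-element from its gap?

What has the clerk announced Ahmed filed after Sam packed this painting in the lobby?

1

"what" is extracted from the object of "filed".
Boundaries crossed, outermost first: [Ø] — 1 in total.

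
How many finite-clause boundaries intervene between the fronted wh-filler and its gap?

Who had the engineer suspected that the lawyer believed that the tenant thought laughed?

3

"who" is extracted from the subject of "laughed".
Boundaries crossed, outermost first: [that], [that], [Ø] — 3 in total.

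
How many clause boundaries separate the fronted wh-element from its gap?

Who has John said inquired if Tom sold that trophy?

1

"who" is extracted from the subject of "inquired".
Boundaries crossed, outermost first: [Ø] — 1 in total.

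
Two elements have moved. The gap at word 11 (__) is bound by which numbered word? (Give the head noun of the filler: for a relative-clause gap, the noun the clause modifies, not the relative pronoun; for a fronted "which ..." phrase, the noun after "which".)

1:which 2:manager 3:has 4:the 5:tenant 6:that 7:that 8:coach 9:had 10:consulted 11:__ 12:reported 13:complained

The marked gap is inside the relative clause, the direct object of "consulted".
Its filler is the head noun "tenant" (via "that"), at word 5.
(The other dependency links word 2 to a gap after word 12.)

5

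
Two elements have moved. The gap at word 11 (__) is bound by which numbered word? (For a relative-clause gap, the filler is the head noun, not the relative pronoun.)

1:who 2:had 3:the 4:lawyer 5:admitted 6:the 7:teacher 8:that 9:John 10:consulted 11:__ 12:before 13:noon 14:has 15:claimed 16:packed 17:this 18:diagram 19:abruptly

The marked gap is inside the relative clause, the direct object of "consulted".
Its filler is the head noun "teacher" (via "that"), at word 7.
(The other dependency links word 1 to a gap after word 15.)

7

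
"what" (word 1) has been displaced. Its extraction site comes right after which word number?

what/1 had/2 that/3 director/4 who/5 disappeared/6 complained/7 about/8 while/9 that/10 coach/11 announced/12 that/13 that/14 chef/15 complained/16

8

The displaced element is "what" (word 1).
It functions as the object of the preposition "about" of "complained", so the gap sits immediately after word 8 ("about").
Base order: That director who disappeared had complained about what while that coach announced that that chef complained.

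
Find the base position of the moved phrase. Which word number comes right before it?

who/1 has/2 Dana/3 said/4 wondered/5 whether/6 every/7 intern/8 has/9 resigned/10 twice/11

4

The displaced element is "who" (word 1).
It is linked across 1 clause boundary (Ø).
It functions as the subject of "wondered", so the gap sits immediately after word 4 ("said").
Base order: Dana has said that who wondered whether every intern has resigned twice.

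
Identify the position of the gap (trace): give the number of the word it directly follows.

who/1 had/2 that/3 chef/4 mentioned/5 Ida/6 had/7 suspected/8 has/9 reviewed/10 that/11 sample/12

The displaced element is "who" (word 1).
It is linked across 2 clause boundaries (Ø → Ø).
It functions as the subject of "reviewed", so the gap sits immediately after word 8 ("suspected").
Base order: That chef had mentioned Ida had suspected who has reviewed that sample.

8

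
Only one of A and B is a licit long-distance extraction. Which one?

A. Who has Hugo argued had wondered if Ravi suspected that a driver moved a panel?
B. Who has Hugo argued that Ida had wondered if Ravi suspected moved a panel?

In B, the wh-phrase is extracted from inside a wh-island (introduced by "if"), which blocks movement.
In A, the extraction path crosses only that-complement boundaries, which are transparent.
So A is grammatical.

A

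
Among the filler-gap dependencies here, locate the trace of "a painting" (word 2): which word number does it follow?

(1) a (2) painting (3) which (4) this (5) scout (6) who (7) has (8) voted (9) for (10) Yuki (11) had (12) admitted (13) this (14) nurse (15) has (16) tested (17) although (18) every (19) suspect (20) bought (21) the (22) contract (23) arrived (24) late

The displaced element is "a painting" (word 2).
It is linked across 1 clause boundary (Ø).
It functions as the direct object of "tested", so the gap sits immediately after word 16 ("tested").
Base order: This scout who has voted for Yuki had admitted this nurse has tested a painting although every suspect bought the contract.

16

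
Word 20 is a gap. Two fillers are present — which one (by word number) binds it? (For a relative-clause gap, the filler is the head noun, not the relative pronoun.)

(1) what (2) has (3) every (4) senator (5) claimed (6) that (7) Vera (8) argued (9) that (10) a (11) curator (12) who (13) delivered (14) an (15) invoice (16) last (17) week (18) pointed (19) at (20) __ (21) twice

1

The marked gap is the object of the preposition "at" of "pointed".
Its filler is the fronted wh-phrase "what", at word 1.
(The other dependency links word 11 to a gap after word 12.)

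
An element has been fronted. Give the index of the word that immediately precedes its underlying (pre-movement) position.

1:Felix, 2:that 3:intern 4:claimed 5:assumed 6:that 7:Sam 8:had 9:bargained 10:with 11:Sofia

The displaced element is "Felix" (word 1).
It is linked across 1 clause boundary (Ø).
It functions as the subject of "assumed", so the gap sits immediately after word 4 ("claimed").
Base order: That intern claimed that Felix assumed that Sam had bargained with Sofia.

4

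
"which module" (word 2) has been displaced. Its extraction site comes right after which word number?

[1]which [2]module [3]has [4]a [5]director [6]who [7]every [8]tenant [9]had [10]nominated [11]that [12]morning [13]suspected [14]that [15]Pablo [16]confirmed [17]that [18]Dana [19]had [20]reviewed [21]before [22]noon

20

The displaced element is "which module" (word 2).
It is linked across 2 clause boundaries (that → that).
It functions as the direct object of "reviewed", so the gap sits immediately after word 20 ("reviewed").
Base order: A director who every tenant had nominated that morning has suspected that Pablo confirmed that Dana had reviewed which module before noon.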